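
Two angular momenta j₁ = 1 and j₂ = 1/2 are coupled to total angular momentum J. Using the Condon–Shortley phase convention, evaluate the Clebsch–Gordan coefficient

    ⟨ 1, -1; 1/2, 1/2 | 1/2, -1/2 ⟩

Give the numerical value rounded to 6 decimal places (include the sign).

−√(2/3) ≈ -0.816497

triangle: 1!·1!·0!/3! = 1/6
(j±m)!: 0!·2!·1!·0!·0!·1! = 2
prefactor² = (2J+1)·Δ·N² = 2/3
  k=1: −1/(1!·0!·1!·0!·0!·0!) = -1
Σ = -1  ⇒  CG² = 2/3·(-1)² = 2/3
CG = −√(2/3) = -0.816497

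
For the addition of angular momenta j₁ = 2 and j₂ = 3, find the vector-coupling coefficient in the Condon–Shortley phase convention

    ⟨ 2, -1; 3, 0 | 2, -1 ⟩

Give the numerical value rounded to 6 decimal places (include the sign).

+√(2/7) ≈ +0.534522

j₁+j₂−J=3  J+j₁−j₂=1  J−j₁+j₂=3  j₁+j₂+J+1=8
(j₁±m₁, j₂±m₂, J±M) = (1,3,3,3,1,3)
P² = 81/14
sum k=2..3:
  [2] +1/4 = 1/4
  [3] −1/36 = -1/36
S = 2/9
C² = P²·S² = 2/7 ; C = +0.534522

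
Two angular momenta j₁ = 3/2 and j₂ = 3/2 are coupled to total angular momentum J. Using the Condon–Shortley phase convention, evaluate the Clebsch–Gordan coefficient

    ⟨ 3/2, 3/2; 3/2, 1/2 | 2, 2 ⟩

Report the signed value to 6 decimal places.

+√(1/2) ≈ +0.707107

√[5·1!2!2!/6! · 3!0!2!1!4!0!] = √(8)
  +(−1)^0/∏(0,1,0,2,2,0)! = 1/4  (running 1/4)
⟨..|..⟩ = √(8)·(1/4) = +0.707107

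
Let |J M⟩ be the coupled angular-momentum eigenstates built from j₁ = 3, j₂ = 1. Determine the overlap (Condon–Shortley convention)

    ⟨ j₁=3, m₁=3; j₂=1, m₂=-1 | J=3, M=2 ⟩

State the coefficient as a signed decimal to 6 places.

+√(1/4) ≈ +0.500000

triangle: 1!*5!*1!/8! = 120/40320
(j±m)!: 6!*0!*0!*2!*5!*1! = 172800
prefactor² = (2J+1)*Δ*N² = 3600
  k=0: +1/(0!*1!*0!*0!*5!*1!) = 1/120
Σ = 1/120  ⇒  CG² = 3600*1/120² = 1/4
CG = +√(1/4) = +0.500000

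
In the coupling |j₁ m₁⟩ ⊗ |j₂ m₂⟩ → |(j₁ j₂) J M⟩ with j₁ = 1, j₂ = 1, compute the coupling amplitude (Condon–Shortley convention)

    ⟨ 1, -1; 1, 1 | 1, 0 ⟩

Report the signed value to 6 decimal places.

−√(1/2) ≈ -0.707107

triangle: 1!×1!×1!/4! = 1/24
(j±m)!: 0!×2!×2!×0!×1!×1! = 4
prefactor² = (2J+1)×Δ×N² = 1/2
  k=1: −1/(1!×0!×1!×1!×0!×0!) = -1
Σ = -1  ⇒  CG² = 1/2×(-1)² = 1/2
CG = −√(1/2) = -0.707107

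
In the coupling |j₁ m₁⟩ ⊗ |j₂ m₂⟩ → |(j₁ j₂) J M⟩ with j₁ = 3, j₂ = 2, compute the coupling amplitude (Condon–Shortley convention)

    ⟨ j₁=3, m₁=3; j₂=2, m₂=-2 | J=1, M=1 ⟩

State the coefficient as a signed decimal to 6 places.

+√(3/7) = +0.654654

triangle: 4!·2!·0!/7! = 48/5040
(j±m)!: 6!·0!·0!·4!·2!·0! = 34560
prefactor² = (2J+1)·Δ·N² = 6912/7
  k=0: +1/(0!·4!·0!·0!·2!·0!) = 1/48
Σ = 1/48  ⇒  CG² = 6912/7·1/48² = 3/7
CG = +√(3/7) = +0.654654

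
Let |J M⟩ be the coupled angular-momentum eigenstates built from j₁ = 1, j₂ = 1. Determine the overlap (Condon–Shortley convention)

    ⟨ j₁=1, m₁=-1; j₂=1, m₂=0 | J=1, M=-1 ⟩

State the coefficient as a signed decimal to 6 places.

−√(1/2) ≈ -0.707107

triangle: 1!*1!*1!/4! = 1/24
(j±m)!: 0!*2!*1!*1!*0!*2! = 4
prefactor² = (2J+1)*Δ*N² = 1/2
  k=1: −1/(1!*0!*1!*0!*0!*1!) = -1
Σ = -1  ⇒  CG² = 1/2*(-1)² = 1/2
CG = −√(1/2) = -0.707107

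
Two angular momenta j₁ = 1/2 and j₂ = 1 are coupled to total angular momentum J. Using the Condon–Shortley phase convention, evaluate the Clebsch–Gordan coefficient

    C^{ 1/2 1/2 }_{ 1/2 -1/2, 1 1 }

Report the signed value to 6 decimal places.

−√(2/3) = -0.816497

triangle: 1!·0!·1!/3! = 1/6
(j±m)!: 0!·1!·2!·0!·1!·0! = 2
prefactor² = (2J+1)·Δ·N² = 2/3
  k=1: −1/(1!·0!·0!·1!·0!·0!) = -1
Σ = -1  ⇒  CG² = 2/3·(-1)² = 2/3
CG = −√(2/3) = -0.816497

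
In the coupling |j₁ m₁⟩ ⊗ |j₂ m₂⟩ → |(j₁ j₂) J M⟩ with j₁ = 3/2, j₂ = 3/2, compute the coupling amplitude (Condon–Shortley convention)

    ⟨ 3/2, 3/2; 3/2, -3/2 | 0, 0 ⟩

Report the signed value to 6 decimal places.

+√(1/4) ≈ +0.500000

j₁+j₂−J=3  J+j₁−j₂=0  J−j₁+j₂=0  j₁+j₂+J+1=4
(j₁±m₁, j₂±m₂, J±M) = (3,0,0,3,0,0)
P² = 9
sum k=0..0:
  [0] +1/6 = 1/6
S = 1/6
C² = P²·S² = 1/4 ; C = +0.500000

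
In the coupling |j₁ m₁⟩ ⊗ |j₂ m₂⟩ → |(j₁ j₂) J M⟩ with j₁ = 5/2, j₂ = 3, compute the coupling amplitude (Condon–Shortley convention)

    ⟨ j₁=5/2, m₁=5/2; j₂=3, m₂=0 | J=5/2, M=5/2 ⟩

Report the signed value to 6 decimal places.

√[6·3!2!3!/9! · 5!0!3!3!5!0!] = √(4320/7)
  +(−1)^0/∏(0,3,0,3,2,0)! = 1/72  (running 1/72)
⟨..|..⟩ = √(4320/7)·(1/72) = +0.345033

+0.345033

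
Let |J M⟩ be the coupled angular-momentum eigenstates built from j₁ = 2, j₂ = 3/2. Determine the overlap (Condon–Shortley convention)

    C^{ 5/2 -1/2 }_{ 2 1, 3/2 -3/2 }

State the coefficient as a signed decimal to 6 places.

+0.621059

j₁+j₂−J=1  J+j₁−j₂=3  J−j₁+j₂=2  j₁+j₂+J+1=7
(j₁±m₁, j₂±m₂, J±M) = (3,1,0,3,2,3)
P² = 216/35
sum k=0..0:
  [0] +1/4 = 1/4
S = 1/4
C² = P²·S² = 27/70 ; C = +0.621059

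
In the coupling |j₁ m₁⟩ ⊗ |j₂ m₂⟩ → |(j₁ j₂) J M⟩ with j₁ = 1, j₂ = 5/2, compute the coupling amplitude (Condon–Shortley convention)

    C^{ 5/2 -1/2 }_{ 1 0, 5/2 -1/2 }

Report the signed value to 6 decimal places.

+0.169031  (= +√(1/35))

j₁+j₂−J=1  J+j₁−j₂=1  J−j₁+j₂=4  j₁+j₂+J+1=7
(j₁±m₁, j₂±m₂, J±M) = (1,1,2,3,2,3)
P² = 144/35
sum k=0..1:
  [0] +1/4 = 1/4
  [1] −1/6 = -1/6
S = 1/12
C² = P²·S² = 1/35 ; C = +0.169031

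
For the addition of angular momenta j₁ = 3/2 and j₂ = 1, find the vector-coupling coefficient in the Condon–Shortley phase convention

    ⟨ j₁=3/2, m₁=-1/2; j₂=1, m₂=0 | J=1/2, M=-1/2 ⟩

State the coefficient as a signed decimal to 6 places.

−√(1/3) = -0.577350

√[2·2!1!0!/4! · 1!2!1!1!0!1!] = √(1/3)
  +(−1)^1/∏(1,1,1,0,0,0)! = -1  (running -1)
⟨..|..⟩ = √(1/3)·(-1) = -0.577350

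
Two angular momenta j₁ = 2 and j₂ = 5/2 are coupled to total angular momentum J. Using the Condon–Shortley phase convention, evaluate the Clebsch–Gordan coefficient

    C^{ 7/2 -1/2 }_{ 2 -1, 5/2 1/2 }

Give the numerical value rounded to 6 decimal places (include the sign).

j₁+j₂−J=1  J+j₁−j₂=3  J−j₁+j₂=4  j₁+j₂+J+1=9
(j₁±m₁, j₂±m₂, J±M) = (1,3,3,2,3,4)
P² = 1152/35
sum k=0..1:
  [0] +1/36 = 1/36
  [1] −1/8 = -1/8
S = -7/72
C² = P²·S² = 14/45 ; C = -0.557773

-0.557773  (= −√(14/45))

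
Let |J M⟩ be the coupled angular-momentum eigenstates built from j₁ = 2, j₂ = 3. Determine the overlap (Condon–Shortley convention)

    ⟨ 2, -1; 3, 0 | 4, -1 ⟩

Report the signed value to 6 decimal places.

√[9·1!3!5!/10! · 1!3!3!3!3!5!] = √(1944/7)
  +(−1)^0/∏(0,1,3,3,0,2)! = 1/72  (running 1/72)
  +(−1)^1/∏(1,0,2,2,1,3)! = -1/24  (running -1/36)
⟨..|..⟩ = √(1944/7)·(-1/36) = -0.462910

-0.462910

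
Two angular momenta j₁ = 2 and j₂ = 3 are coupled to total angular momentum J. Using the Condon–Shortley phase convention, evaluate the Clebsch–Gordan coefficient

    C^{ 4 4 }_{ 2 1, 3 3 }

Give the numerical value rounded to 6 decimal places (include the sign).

j₁+j₂−J=1  J+j₁−j₂=3  J−j₁+j₂=5  j₁+j₂+J+1=10
(j₁±m₁, j₂±m₂, J±M) = (3,1,6,0,8,0)
P² = 311040
sum k=1..1:
  [1] −1/720 = -1/720
S = -1/720
C² = P²·S² = 3/5 ; C = -0.774597

−√(3/5) = -0.774597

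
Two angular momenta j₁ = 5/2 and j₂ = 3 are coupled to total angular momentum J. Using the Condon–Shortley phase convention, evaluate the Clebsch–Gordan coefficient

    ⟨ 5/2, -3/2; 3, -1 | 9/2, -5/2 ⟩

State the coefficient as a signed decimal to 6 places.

-0.317821  (= −√(10/99))

√[10·1!4!5!/11! · 1!4!2!4!2!7!] = √(92160/11)
  +(−1)^0/∏(0,1,4,2,0,3)! = 1/288  (running 1/288)
  +(−1)^1/∏(1,0,3,1,1,4)! = -1/144  (running -1/288)
⟨..|..⟩ = √(92160/11)·(-1/288) = -0.317821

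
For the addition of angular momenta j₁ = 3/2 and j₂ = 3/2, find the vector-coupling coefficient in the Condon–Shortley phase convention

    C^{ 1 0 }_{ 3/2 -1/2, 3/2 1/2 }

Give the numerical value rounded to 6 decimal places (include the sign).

j₁+j₂−J=2  J+j₁−j₂=1  J−j₁+j₂=1  j₁+j₂+J+1=5
(j₁±m₁, j₂±m₂, J±M) = (1,2,2,1,1,1)
P² = 1/5
sum k=1..2:
  [1] −1/1 = -1
  [2] +1/2 = 1/2
S = -1/2
C² = P²·S² = 1/20 ; C = -0.223607

-0.223607  (= −√(1/20))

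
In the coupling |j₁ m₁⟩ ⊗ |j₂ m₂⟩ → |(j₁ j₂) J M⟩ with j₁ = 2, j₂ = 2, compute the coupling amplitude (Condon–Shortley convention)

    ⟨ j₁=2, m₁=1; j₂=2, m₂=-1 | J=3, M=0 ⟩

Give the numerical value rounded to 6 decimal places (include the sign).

+√(2/5) = +0.632456

triangle: 1!*3!*3!/8! = 36/40320
(j±m)!: 3!*1!*1!*3!*3!*3! = 1296
prefactor² = (2J+1)*Δ*N² = 81/10
  k=0: +1/(0!*1!*1!*1!*2!*2!) = 1/4
  k=1: −1/(1!*0!*0!*0!*3!*3!) = -1/36
Σ = 2/9  ⇒  CG² = 81/10*2/9² = 2/5
CG = +√(2/5) = +0.632456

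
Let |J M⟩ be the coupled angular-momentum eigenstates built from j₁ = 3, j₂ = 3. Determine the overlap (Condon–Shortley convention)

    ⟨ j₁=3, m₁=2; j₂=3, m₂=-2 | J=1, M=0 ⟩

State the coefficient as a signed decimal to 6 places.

j₁+j₂−J=5  J+j₁−j₂=1  J−j₁+j₂=1  j₁+j₂+J+1=8
(j₁±m₁, j₂±m₂, J±M) = (5,1,1,5,1,1)
P² = 900/7
sum k=0..1:
  [0] +1/120 = 1/120
  [1] −1/24 = -1/24
S = -1/30
C² = P²·S² = 1/7 ; C = -0.377964

−√(1/7) = -0.377964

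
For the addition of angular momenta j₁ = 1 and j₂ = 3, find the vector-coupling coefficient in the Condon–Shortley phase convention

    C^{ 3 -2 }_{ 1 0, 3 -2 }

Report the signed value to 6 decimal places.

+√(1/3) = +0.577350

j₁+j₂−J=1  J+j₁−j₂=1  J−j₁+j₂=5  j₁+j₂+J+1=8
(j₁±m₁, j₂±m₂, J±M) = (1,1,1,5,1,5)
P² = 300
sum k=0..1:
  [0] +1/24 = 1/24
  [1] −1/120 = -1/120
S = 1/30
C² = P²·S² = 1/3 ; C = +0.577350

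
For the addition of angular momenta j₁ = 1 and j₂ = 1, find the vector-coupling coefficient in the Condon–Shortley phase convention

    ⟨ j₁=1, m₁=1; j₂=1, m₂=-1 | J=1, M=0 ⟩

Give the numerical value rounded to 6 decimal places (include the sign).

triangle: 1!·1!·1!/4! = 1/24
(j±m)!: 2!·0!·0!·2!·1!·1! = 4
prefactor² = (2J+1)·Δ·N² = 1/2
  k=0: +1/(0!·1!·0!·0!·1!·1!) = 1
Σ = 1  ⇒  CG² = 1/2·1² = 1/2
CG = +√(1/2) = +0.707107

+√(1/2) = +0.707107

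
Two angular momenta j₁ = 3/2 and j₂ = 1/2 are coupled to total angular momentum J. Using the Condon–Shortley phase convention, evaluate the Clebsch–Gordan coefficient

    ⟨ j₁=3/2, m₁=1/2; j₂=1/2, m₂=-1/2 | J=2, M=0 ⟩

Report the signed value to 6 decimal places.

+√(1/2) ≈ +0.707107

triangle: 0!×3!×1!/5! = 6/120
(j±m)!: 2!×1!×0!×1!×2!×2! = 8
prefactor² = (2J+1)×Δ×N² = 2
  k=0: +1/(0!×0!×1!×0!×2!×1!) = 1/2
Σ = 1/2  ⇒  CG² = 2×1/2² = 1/2
CG = +√(1/2) = +0.707107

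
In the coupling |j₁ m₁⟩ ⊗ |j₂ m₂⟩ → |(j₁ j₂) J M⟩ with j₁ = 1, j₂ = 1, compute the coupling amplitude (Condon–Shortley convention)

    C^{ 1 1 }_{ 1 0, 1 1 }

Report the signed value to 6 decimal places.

j₁+j₂−J=1  J+j₁−j₂=1  J−j₁+j₂=1  j₁+j₂+J+1=4
(j₁±m₁, j₂±m₂, J±M) = (1,1,2,0,2,0)
P² = 1/2
sum k=1..1:
  [1] −1/1 = -1
S = -1
C² = P²·S² = 1/2 ; C = -0.707107

−√(1/2) = -0.707107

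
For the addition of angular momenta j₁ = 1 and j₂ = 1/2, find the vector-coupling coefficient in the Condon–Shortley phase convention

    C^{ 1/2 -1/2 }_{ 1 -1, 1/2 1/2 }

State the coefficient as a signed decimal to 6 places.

triangle: 1!·1!·0!/3! = 1/6
(j±m)!: 0!·2!·1!·0!·0!·1! = 2
prefactor² = (2J+1)·Δ·N² = 2/3
  k=1: −1/(1!·0!·1!·0!·0!·0!) = -1
Σ = -1  ⇒  CG² = 2/3·(-1)² = 2/3
CG = −√(2/3) = -0.816497

−√(2/3) ≈ -0.816497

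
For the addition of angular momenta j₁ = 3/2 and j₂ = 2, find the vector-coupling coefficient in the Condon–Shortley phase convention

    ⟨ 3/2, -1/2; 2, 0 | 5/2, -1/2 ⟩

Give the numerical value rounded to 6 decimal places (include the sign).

−√(3/35) = -0.292770

j₁+j₂−J=1  J+j₁−j₂=2  J−j₁+j₂=3  j₁+j₂+J+1=7
(j₁±m₁, j₂±m₂, J±M) = (1,2,2,2,2,3)
P² = 48/35
sum k=0..1:
  [0] +1/4 = 1/4
  [1] −1/2 = -1/2
S = -1/4
C² = P²·S² = 3/35 ; C = -0.292770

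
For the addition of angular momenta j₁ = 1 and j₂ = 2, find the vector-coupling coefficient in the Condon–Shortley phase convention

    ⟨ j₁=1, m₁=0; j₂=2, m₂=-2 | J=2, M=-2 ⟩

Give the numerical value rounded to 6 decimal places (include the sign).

+0.816497  (= +√(2/3))

j₁+j₂−J=1  J+j₁−j₂=1  J−j₁+j₂=3  j₁+j₂+J+1=6
(j₁±m₁, j₂±m₂, J±M) = (1,1,0,4,0,4)
P² = 24
sum k=0..0:
  [0] +1/6 = 1/6
S = 1/6
C² = P²·S² = 2/3 ; C = +0.816497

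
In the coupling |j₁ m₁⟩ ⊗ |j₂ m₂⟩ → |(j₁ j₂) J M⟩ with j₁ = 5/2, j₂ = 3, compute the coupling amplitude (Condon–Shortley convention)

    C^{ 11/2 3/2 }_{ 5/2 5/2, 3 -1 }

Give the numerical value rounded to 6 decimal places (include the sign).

+√(1/22) = +0.213201

√[12·0!5!6!/12! · 5!0!2!4!7!4!] = √(16588800/11)
  +(−1)^0/∏(0,0,0,2,5,4)! = 1/5760  (running 1/5760)
⟨..|..⟩ = √(16588800/11)·(1/5760) = +0.213201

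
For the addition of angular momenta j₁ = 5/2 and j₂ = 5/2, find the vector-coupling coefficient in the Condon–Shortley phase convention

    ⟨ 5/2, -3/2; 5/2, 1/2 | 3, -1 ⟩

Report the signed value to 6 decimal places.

j₁+j₂−J=2  J+j₁−j₂=3  J−j₁+j₂=3  j₁+j₂+J+1=9
(j₁±m₁, j₂±m₂, J±M) = (1,4,3,2,2,4)
P² = 96/5
sum k=1..2:
  [1] −1/12 = -1/12
  [2] +1/8 = 1/8
S = 1/24
C² = P²·S² = 1/30 ; C = +0.182574

+0.182574  (= +√(1/30))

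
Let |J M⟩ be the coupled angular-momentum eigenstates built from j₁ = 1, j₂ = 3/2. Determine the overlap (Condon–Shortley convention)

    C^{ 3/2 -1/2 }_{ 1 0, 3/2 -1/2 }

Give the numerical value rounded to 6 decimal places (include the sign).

+0.258199

√[4·1!1!2!/5! · 1!1!1!2!1!2!] = √(4/15)
  +(−1)^0/∏(0,1,1,1,0,1)! = 1  (running 1)
  +(−1)^1/∏(1,0,0,0,1,2)! = -1/2  (running 1/2)
⟨..|..⟩ = √(4/15)·(1/2) = +0.258199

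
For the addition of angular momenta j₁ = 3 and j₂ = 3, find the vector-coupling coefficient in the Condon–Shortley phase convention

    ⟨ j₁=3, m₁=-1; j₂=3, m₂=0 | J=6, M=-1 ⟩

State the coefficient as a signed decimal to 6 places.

+0.615457  (= +√(25/66))

√[13·0!6!6!/13! · 2!4!3!3!5!7!] = √(12441600/11)
  +(−1)^0/∏(0,0,4,3,2,3)! = 1/1728  (running 1/1728)
⟨..|..⟩ = √(12441600/11)·(1/1728) = +0.615457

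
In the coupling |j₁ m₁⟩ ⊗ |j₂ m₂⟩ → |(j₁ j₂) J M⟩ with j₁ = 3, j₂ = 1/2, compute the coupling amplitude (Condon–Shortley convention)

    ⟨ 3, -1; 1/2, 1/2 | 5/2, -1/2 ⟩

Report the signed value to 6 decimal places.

triangle: 1!·5!·0!/7! = 120/5040
(j±m)!: 2!·4!·1!·0!·2!·3! = 576
prefactor² = (2J+1)·Δ·N² = 576/7
  k=1: −1/(1!·0!·3!·0!·2!·0!) = -1/12
Σ = -1/12  ⇒  CG² = 576/7·(-1/12)² = 4/7
CG = −√(4/7) = -0.755929

-0.755929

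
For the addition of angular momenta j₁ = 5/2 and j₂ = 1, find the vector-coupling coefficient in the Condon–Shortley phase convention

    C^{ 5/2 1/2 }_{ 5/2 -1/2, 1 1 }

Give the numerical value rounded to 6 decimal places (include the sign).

triangle: 1!×4!×1!/7! = 24/5040
(j±m)!: 2!×3!×2!×0!×3!×2! = 288
prefactor² = (2J+1)×Δ×N² = 288/35
  k=1: −1/(1!×0!×2!×1!×2!×0!) = -1/4
Σ = -1/4  ⇒  CG² = 288/35×(-1/4)² = 18/35
CG = −√(18/35) = -0.717137

-0.717137  (= −√(18/35))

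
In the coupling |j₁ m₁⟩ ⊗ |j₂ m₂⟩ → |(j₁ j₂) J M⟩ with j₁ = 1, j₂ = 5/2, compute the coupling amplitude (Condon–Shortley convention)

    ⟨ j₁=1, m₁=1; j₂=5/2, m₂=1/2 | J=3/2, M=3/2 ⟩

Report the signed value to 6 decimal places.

+0.258199

√[4·2!0!3!/6! · 2!0!3!2!3!0!] = √(48/5)
  +(−1)^0/∏(0,2,0,3,0,0)! = 1/12  (running 1/12)
⟨..|..⟩ = √(48/5)·(1/12) = +0.258199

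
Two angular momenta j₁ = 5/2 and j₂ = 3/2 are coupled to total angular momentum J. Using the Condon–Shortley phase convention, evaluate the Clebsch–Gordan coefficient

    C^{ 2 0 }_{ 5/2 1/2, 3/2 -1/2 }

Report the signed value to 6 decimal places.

−√(1/14) = -0.267261

√[5·2!3!1!/7! · 3!2!1!2!2!2!] = √(8/7)
  +(−1)^0/∏(0,2,2,1,1,0)! = 1/4  (running 1/4)
  +(−1)^1/∏(1,1,1,0,2,1)! = -1/2  (running -1/4)
⟨..|..⟩ = √(8/7)·(-1/4) = -0.267261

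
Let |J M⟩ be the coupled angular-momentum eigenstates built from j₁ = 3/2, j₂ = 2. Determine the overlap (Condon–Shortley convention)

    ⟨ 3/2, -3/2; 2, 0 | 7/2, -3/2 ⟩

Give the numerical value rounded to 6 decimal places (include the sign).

+√(2/7) = +0.534522

triangle: 0!·3!·4!/8! = 144/40320
(j±m)!: 0!·3!·2!·2!·2!·5! = 5760
prefactor² = (2J+1)·Δ·N² = 1152/7
  k=0: +1/(0!·0!·3!·2!·0!·2!) = 1/24
Σ = 1/24  ⇒  CG² = 1152/7·1/24² = 2/7
CG = +√(2/7) = +0.534522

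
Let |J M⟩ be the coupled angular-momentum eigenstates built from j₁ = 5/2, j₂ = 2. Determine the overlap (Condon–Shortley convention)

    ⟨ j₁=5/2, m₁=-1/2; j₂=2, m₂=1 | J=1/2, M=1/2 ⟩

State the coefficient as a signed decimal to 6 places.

√[2·4!1!0!/6! · 2!3!3!1!1!0!] = √(24/5)
  +(−1)^3/∏(3,1,0,0,1,0)! = -1/6  (running -1/6)
⟨..|..⟩ = √(24/5)·(-1/6) = -0.365148

-0.365148  (= −√(2/15))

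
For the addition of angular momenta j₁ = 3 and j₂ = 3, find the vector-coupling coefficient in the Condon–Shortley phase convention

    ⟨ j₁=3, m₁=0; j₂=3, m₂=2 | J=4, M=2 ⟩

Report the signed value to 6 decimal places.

+0.139573

triangle: 2!·4!·4!/11! = 1152/39916800
(j±m)!: 3!·3!·5!·1!·6!·2! = 6220800
prefactor² = (2J+1)·Δ·N² = 124416/77
  k=1: −1/(1!·1!·2!·4!·2!·0!) = -1/96
  k=2: +1/(2!·0!·1!·3!·3!·1!) = 1/72
Σ = 1/288  ⇒  CG² = 124416/77·1/288² = 3/154
CG = +√(3/154) = +0.139573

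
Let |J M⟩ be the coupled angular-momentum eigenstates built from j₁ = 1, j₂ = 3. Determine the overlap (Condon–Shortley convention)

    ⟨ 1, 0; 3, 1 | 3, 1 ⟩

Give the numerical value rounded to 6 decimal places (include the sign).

triangle: 1!*1!*5!/8! = 120/40320
(j±m)!: 1!*1!*4!*2!*4!*2! = 2304
prefactor² = (2J+1)*Δ*N² = 48
  k=0: +1/(0!*1!*1!*4!*0!*1!) = 1/24
  k=1: −1/(1!*0!*0!*3!*1!*2!) = -1/12
Σ = -1/24  ⇒  CG² = 48*(-1/24)² = 1/12
CG = −√(1/12) = -0.288675

-0.288675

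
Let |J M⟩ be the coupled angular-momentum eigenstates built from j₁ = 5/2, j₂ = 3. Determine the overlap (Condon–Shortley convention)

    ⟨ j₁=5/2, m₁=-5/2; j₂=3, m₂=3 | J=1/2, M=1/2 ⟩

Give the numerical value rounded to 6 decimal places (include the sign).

√[2·5!0!1!/7! · 0!5!6!0!1!0!] = √(28800/7)
  +(−1)^5/∏(5,0,0,1,0,0)! = -1/120  (running -1/120)
⟨..|..⟩ = √(28800/7)·(-1/120) = -0.534522

-0.534522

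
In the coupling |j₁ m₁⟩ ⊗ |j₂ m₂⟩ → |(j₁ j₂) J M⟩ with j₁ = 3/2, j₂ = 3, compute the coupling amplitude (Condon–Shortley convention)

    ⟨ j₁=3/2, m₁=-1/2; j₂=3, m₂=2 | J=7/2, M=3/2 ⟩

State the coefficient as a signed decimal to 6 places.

−√(3/7) = -0.654654

triangle: 1!*2!*5!/9! = 240/362880
(j±m)!: 1!*2!*5!*1!*5!*2! = 57600
prefactor² = (2J+1)*Δ*N² = 6400/21
  k=0: +1/(0!*1!*2!*5!*0!*0!) = 1/240
  k=1: −1/(1!*0!*1!*4!*1!*1!) = -1/24
Σ = -3/80  ⇒  CG² = 6400/21*(-3/80)² = 3/7
CG = −√(3/7) = -0.654654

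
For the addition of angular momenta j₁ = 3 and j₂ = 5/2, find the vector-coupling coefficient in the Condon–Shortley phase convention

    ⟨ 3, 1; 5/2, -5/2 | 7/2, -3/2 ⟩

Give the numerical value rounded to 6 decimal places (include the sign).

+√(8/21) = +0.617213

triangle: 2!×4!×3!/10! = 288/3628800
(j±m)!: 4!×2!×0!×5!×2!×5! = 1382400
prefactor² = (2J+1)×Δ×N² = 6144/7
  k=0: +1/(0!×2!×2!×0!×2!×3!) = 1/48
Σ = 1/48  ⇒  CG² = 6144/7×1/48² = 8/21
CG = +√(8/21) = +0.617213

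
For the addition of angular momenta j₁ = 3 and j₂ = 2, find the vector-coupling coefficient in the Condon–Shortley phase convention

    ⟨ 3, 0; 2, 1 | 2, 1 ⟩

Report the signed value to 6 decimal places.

+√(2/7) ≈ +0.534522

j₁+j₂−J=3  J+j₁−j₂=3  J−j₁+j₂=1  j₁+j₂+J+1=8
(j₁±m₁, j₂±m₂, J±M) = (3,3,3,1,3,1)
P² = 81/14
sum k=2..3:
  [2] +1/4 = 1/4
  [3] −1/36 = -1/36
S = 2/9
C² = P²·S² = 2/7 ; C = +0.534522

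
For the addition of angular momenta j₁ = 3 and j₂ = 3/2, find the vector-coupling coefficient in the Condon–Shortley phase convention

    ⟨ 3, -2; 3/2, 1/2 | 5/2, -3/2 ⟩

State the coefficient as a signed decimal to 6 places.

+0.267261

√[6·2!4!1!/8! · 1!5!2!1!1!4!] = √(288/7)
  +(−1)^1/∏(1,1,4,1,0,0)! = -1/24  (running -1/24)
  +(−1)^2/∏(2,0,3,0,1,1)! = 1/12  (running 1/24)
⟨..|..⟩ = √(288/7)·(1/24) = +0.267261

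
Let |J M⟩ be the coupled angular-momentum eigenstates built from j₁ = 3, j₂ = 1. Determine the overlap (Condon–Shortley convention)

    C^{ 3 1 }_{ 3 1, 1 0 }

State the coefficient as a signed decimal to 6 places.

j₁+j₂−J=1  J+j₁−j₂=5  J−j₁+j₂=1  j₁+j₂+J+1=8
(j₁±m₁, j₂±m₂, J±M) = (4,2,1,1,4,2)
P² = 48
sum k=0..1:
  [0] +1/12 = 1/12
  [1] −1/24 = -1/24
S = 1/24
C² = P²·S² = 1/12 ; C = +0.288675

+√(1/12) = +0.288675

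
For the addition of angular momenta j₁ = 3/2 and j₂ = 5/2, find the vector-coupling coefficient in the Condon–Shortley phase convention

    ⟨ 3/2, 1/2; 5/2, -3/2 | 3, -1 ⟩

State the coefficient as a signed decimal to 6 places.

+√(49/120) ≈ +0.639010

j₁+j₂−J=1  J+j₁−j₂=2  J−j₁+j₂=4  j₁+j₂+J+1=8
(j₁±m₁, j₂±m₂, J±M) = (2,1,1,4,2,4)
P² = 96/5
sum k=0..1:
  [0] +1/6 = 1/6
  [1] −1/48 = -1/48
S = 7/48
C² = P²·S² = 49/120 ; C = +0.639010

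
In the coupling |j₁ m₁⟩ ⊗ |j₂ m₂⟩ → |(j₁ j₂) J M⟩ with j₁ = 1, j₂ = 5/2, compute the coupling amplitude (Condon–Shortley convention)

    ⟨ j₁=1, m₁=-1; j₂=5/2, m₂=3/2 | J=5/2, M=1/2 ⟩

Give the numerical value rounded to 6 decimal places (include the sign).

triangle: 1!×1!×4!/7! = 24/5040
(j±m)!: 0!×2!×4!×1!×3!×2! = 576
prefactor² = (2J+1)×Δ×N² = 576/35
  k=1: −1/(1!×0!×1!×3!×0!×1!) = -1/6
Σ = -1/6  ⇒  CG² = 576/35×(-1/6)² = 16/35
CG = −√(16/35) = -0.676123

-0.676123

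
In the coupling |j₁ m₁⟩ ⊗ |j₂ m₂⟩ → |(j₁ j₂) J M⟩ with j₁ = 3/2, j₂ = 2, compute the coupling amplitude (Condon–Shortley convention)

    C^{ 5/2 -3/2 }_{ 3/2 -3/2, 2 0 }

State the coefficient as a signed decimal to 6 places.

-0.717137

j₁+j₂−J=1  J+j₁−j₂=2  J−j₁+j₂=3  j₁+j₂+J+1=7
(j₁±m₁, j₂±m₂, J±M) = (0,3,2,2,1,4)
P² = 288/35
sum k=1..1:
  [1] −1/4 = -1/4
S = -1/4
C² = P²·S² = 18/35 ; C = -0.717137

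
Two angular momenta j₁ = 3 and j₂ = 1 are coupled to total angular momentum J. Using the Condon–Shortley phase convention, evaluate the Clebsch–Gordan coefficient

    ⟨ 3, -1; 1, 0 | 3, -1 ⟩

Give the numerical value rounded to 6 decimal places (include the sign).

-0.288675

triangle: 1!·5!·1!/8! = 120/40320
(j±m)!: 2!·4!·1!·1!·2!·4! = 2304
prefactor² = (2J+1)·Δ·N² = 48
  k=0: +1/(0!·1!·4!·1!·1!·0!) = 1/24
  k=1: −1/(1!·0!·3!·0!·2!·1!) = -1/12
Σ = -1/24  ⇒  CG² = 48·(-1/24)² = 1/12
CG = −√(1/12) = -0.288675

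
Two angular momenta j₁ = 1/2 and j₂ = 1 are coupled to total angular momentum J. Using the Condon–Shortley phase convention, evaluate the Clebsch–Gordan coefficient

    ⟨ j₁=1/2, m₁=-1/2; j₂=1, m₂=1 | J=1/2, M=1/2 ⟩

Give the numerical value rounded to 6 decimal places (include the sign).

-0.816497  (= −√(2/3))

√[2·1!0!1!/3! · 0!1!2!0!1!0!] = √(2/3)
  +(−1)^1/∏(1,0,0,1,0,0)! = -1  (running -1)
⟨..|..⟩ = √(2/3)·(-1) = -0.816497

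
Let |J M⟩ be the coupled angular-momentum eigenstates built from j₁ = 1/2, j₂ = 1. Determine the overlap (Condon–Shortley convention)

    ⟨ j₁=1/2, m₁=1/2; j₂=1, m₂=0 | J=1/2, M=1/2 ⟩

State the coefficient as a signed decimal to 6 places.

√[2·1!0!1!/3! · 1!0!1!1!1!0!] = √(1/3)
  +(−1)^0/∏(0,1,0,1,0,0)! = 1  (running 1)
⟨..|..⟩ = √(1/3)·(1) = +0.577350

+√(1/3) ≈ +0.577350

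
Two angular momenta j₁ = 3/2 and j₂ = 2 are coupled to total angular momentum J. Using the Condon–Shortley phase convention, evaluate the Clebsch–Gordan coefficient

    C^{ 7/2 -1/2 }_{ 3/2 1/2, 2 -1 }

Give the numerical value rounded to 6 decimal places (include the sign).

j₁+j₂−J=0  J+j₁−j₂=3  J−j₁+j₂=4  j₁+j₂+J+1=8
(j₁±m₁, j₂±m₂, J±M) = (2,1,1,3,3,4)
P² = 1728/35
sum k=0..0:
  [0] +1/12 = 1/12
S = 1/12
C² = P²·S² = 12/35 ; C = +0.585540

+0.585540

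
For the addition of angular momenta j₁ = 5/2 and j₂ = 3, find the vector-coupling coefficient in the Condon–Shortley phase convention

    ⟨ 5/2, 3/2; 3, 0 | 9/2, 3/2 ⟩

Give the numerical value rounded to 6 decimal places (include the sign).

+√(45/154) = +0.540562

j₁+j₂−J=1  J+j₁−j₂=4  J−j₁+j₂=5  j₁+j₂+J+1=11
(j₁±m₁, j₂±m₂, J±M) = (4,1,3,3,6,3)
P² = 207360/77
sum k=0..1:
  [0] +1/72 = 1/72
  [1] −1/288 = -1/288
S = 1/96
C² = P²·S² = 45/154 ; C = +0.540562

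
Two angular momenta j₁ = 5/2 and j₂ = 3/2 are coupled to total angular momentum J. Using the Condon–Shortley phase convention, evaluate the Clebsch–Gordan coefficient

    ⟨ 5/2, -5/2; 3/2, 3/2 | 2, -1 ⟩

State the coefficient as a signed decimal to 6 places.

√[5·2!3!1!/7! · 0!5!3!0!1!3!] = √(360/7)
  +(−1)^2/∏(2,0,3,1,0,0)! = 1/12  (running 1/12)
⟨..|..⟩ = √(360/7)·(1/12) = +0.597614

+√(5/14) = +0.597614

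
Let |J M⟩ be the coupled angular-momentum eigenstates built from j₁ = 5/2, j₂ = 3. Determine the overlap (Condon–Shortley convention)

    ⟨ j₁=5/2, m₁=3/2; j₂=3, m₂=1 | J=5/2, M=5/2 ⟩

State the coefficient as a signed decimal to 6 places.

−√(2/7) = -0.534522

√[6·3!2!3!/9! · 4!1!4!2!5!0!] = √(1152/7)
  +(−1)^1/∏(1,2,0,3,2,0)! = -1/24  (running -1/24)
⟨..|..⟩ = √(1152/7)·(-1/24) = -0.534522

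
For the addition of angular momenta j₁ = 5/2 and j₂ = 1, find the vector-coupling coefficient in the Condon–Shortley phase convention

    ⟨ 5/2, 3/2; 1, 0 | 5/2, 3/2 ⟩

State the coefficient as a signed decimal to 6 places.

+√(9/35) ≈ +0.507093

√[6·1!4!1!/7! · 4!1!1!1!4!1!] = √(576/35)
  +(−1)^0/∏(0,1,1,1,3,0)! = 1/6  (running 1/6)
  +(−1)^1/∏(1,0,0,0,4,1)! = -1/24  (running 1/8)
⟨..|..⟩ = √(576/35)·(1/8) = +0.507093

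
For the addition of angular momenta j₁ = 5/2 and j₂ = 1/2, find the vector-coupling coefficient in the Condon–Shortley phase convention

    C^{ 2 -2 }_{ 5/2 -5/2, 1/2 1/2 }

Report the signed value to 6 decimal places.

−√(5/6) = -0.912871

√[5·1!4!0!/6! · 0!5!1!0!0!4!] = √(480)
  +(−1)^1/∏(1,0,4,0,0,0)! = -1/24  (running -1/24)
⟨..|..⟩ = √(480)·(-1/24) = -0.912871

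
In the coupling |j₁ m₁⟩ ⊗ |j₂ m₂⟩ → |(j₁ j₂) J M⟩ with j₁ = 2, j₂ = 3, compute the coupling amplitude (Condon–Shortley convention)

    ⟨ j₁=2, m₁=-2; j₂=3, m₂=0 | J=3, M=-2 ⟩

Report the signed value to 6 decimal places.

triangle: 2!·2!·4!/9! = 96/362880
(j±m)!: 0!·4!·3!·3!·1!·5! = 103680
prefactor² = (2J+1)·Δ·N² = 192
  k=2: +1/(2!·0!·2!·1!·0!·3!) = 1/24
Σ = 1/24  ⇒  CG² = 192·1/24² = 1/3
CG = +√(1/3) = +0.577350

+√(1/3) = +0.577350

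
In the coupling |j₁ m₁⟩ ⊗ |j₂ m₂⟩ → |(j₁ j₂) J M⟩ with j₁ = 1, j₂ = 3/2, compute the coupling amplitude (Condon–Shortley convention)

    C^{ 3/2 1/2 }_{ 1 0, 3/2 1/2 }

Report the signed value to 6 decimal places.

−√(1/15) = -0.258199

triangle: 1!×1!×2!/5! = 2/120
(j±m)!: 1!×1!×2!×1!×2!×1! = 4
prefactor² = (2J+1)×Δ×N² = 4/15
  k=0: +1/(0!×1!×1!×2!×0!×0!) = 1/2
  k=1: −1/(1!×0!×0!×1!×1!×1!) = -1
Σ = -1/2  ⇒  CG² = 4/15×(-1/2)² = 1/15
CG = −√(1/15) = -0.258199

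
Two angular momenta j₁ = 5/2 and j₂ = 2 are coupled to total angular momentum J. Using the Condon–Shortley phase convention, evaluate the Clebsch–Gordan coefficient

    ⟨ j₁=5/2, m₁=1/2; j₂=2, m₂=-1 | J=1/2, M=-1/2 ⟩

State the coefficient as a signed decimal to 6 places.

triangle: 4!×1!×0!/6! = 24/720
(j±m)!: 3!×2!×1!×3!×0!×1! = 72
prefactor² = (2J+1)×Δ×N² = 24/5
  k=1: −1/(1!×3!×1!×0!×0!×0!) = -1/6
Σ = -1/6  ⇒  CG² = 24/5×(-1/6)² = 2/15
CG = −√(2/15) = -0.365148

-0.365148  (= −√(2/15))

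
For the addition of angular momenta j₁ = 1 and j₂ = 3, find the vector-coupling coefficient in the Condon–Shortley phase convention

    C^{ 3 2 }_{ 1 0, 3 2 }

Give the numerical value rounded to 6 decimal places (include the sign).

√[7·1!1!5!/8! · 1!1!5!1!5!1!] = √(300)
  +(−1)^0/∏(0,1,1,5,0,0)! = 1/120  (running 1/120)
  +(−1)^1/∏(1,0,0,4,1,1)! = -1/24  (running -1/30)
⟨..|..⟩ = √(300)·(-1/30) = -0.577350

-0.577350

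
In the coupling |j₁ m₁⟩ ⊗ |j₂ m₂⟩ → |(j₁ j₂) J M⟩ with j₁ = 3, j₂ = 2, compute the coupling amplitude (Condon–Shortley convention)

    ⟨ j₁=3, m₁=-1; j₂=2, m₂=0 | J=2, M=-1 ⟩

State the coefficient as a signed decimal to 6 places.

+√(1/7) = +0.377964

j₁+j₂−J=3  J+j₁−j₂=3  J−j₁+j₂=1  j₁+j₂+J+1=8
(j₁±m₁, j₂±m₂, J±M) = (2,4,2,2,1,3)
P² = 36/7
sum k=1..2:
  [1] −1/12 = -1/12
  [2] +1/4 = 1/4
S = 1/6
C² = P²·S² = 1/7 ; C = +0.377964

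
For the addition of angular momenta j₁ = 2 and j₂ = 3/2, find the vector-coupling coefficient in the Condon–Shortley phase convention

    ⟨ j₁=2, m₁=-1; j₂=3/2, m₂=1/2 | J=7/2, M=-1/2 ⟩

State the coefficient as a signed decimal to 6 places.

+√(12/35) = +0.585540

j₁+j₂−J=0  J+j₁−j₂=4  J−j₁+j₂=3  j₁+j₂+J+1=8
(j₁±m₁, j₂±m₂, J±M) = (1,3,2,1,3,4)
P² = 1728/35
sum k=0..0:
  [0] +1/12 = 1/12
S = 1/12
C² = P²·S² = 12/35 ; C = +0.585540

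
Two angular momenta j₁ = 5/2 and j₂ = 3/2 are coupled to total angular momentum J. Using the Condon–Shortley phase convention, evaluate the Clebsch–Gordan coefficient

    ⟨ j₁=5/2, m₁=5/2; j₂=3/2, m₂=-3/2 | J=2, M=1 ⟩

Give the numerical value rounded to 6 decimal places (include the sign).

+√(5/14) ≈ +0.597614

√[5·2!3!1!/7! · 5!0!0!3!3!1!] = √(360/7)
  +(−1)^0/∏(0,2,0,0,3,1)! = 1/12  (running 1/12)
⟨..|..⟩ = √(360/7)·(1/12) = +0.597614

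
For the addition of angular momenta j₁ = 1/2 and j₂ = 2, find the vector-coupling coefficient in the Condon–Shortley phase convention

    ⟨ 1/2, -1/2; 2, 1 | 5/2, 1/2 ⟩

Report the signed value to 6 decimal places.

+0.632456

j₁+j₂−J=0  J+j₁−j₂=1  J−j₁+j₂=4  j₁+j₂+J+1=6
(j₁±m₁, j₂±m₂, J±M) = (0,1,3,1,3,2)
P² = 72/5
sum k=0..0:
  [0] +1/6 = 1/6
S = 1/6
C² = P²·S² = 2/5 ; C = +0.632456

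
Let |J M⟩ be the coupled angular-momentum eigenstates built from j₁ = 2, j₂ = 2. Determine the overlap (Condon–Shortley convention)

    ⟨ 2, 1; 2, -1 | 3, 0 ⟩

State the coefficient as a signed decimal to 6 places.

+0.632456

√[7·1!3!3!/8! · 3!1!1!3!3!3!] = √(81/10)
  +(−1)^0/∏(0,1,1,1,2,2)! = 1/4  (running 1/4)
  +(−1)^1/∏(1,0,0,0,3,3)! = -1/36  (running 2/9)
⟨..|..⟩ = √(81/10)·(2/9) = +0.632456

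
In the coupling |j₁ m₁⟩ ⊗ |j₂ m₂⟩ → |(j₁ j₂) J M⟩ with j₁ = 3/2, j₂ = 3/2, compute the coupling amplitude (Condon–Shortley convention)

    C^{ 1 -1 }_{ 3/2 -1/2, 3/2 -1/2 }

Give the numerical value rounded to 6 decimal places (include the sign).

j₁+j₂−J=2  J+j₁−j₂=1  J−j₁+j₂=1  j₁+j₂+J+1=5
(j₁±m₁, j₂±m₂, J±M) = (1,2,1,2,0,2)
P² = 2/5
sum k=1..1:
  [1] −1/1 = -1
S = -1
C² = P²·S² = 2/5 ; C = -0.632456

-0.632456  (= −√(2/5))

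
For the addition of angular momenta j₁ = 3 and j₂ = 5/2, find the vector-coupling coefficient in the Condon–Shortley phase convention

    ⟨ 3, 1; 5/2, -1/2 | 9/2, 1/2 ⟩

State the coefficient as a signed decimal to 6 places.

j₁+j₂−J=1  J+j₁−j₂=5  J−j₁+j₂=4  j₁+j₂+J+1=11
(j₁±m₁, j₂±m₂, J±M) = (4,2,2,3,5,4)
P² = 92160/77
sum k=0..1:
  [0] +1/48 = 1/48
  [1] −1/144 = -1/144
S = 1/72
C² = P²·S² = 160/693 ; C = +0.480500

+√(160/693) = +0.480500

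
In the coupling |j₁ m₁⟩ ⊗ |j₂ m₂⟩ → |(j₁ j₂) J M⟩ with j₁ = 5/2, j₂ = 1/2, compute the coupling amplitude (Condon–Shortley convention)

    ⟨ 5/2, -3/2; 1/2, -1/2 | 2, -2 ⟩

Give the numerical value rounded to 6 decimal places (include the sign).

+√(1/6) ≈ +0.408248

triangle: 1!*4!*0!/6! = 24/720
(j±m)!: 1!*4!*0!*1!*0!*4! = 576
prefactor² = (2J+1)*Δ*N² = 96
  k=0: +1/(0!*1!*4!*0!*0!*0!) = 1/24
Σ = 1/24  ⇒  CG² = 96*1/24² = 1/6
CG = +√(1/6) = +0.408248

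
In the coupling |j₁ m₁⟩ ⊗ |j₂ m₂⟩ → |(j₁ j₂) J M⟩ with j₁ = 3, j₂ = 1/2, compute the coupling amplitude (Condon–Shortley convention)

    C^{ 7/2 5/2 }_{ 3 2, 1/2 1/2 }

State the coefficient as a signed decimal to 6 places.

j₁+j₂−J=0  J+j₁−j₂=6  J−j₁+j₂=1  j₁+j₂+J+1=8
(j₁±m₁, j₂±m₂, J±M) = (5,1,1,0,6,1)
P² = 86400/7
sum k=0..0:
  [0] +1/120 = 1/120
S = 1/120
C² = P²·S² = 6/7 ; C = +0.925820

+0.925820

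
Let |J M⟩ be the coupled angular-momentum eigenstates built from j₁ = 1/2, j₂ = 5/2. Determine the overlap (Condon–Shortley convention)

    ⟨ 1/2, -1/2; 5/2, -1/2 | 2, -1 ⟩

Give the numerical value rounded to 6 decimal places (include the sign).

triangle: 1!*0!*4!/6! = 24/720
(j±m)!: 0!*1!*2!*3!*1!*3! = 72
prefactor² = (2J+1)*Δ*N² = 12
  k=1: −1/(1!*0!*0!*1!*0!*3!) = -1/6
Σ = -1/6  ⇒  CG² = 12*(-1/6)² = 1/3
CG = −√(1/3) = -0.577350

−√(1/3) = -0.577350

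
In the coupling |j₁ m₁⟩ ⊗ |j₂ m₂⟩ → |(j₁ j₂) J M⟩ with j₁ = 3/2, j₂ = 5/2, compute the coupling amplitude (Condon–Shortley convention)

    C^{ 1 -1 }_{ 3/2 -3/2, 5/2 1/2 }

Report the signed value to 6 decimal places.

√[3·3!0!2!/6! · 0!3!3!2!0!2!] = √(36/5)
  +(−1)^3/∏(3,0,0,0,0,2)! = -1/12  (running -1/12)
⟨..|..⟩ = √(36/5)·(-1/12) = -0.223607

-0.223607  (= −√(1/20))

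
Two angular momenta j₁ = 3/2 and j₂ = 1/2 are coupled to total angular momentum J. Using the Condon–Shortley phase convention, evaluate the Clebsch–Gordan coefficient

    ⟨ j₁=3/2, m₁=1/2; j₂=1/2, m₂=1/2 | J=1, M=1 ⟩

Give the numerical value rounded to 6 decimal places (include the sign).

-0.500000  (= −√(1/4))

j₁+j₂−J=1  J+j₁−j₂=2  J−j₁+j₂=0  j₁+j₂+J+1=4
(j₁±m₁, j₂±m₂, J±M) = (2,1,1,0,2,0)
P² = 1
sum k=1..1:
  [1] −1/2 = -1/2
S = -1/2
C² = P²·S² = 1/4 ; C = -0.500000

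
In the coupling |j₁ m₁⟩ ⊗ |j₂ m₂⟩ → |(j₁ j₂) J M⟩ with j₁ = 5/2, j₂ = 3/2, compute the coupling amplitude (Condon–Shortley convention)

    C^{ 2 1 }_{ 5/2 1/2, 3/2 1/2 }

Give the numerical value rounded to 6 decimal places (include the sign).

-0.545545

triangle: 2!*3!*1!/7! = 12/5040
(j±m)!: 3!*2!*2!*1!*3!*1! = 144
prefactor² = (2J+1)*Δ*N² = 12/7
  k=1: −1/(1!*1!*1!*1!*2!*0!) = -1/2
  k=2: +1/(2!*0!*0!*0!*3!*1!) = 1/12
Σ = -5/12  ⇒  CG² = 12/7*(-5/12)² = 25/84
CG = −√(25/84) = -0.545545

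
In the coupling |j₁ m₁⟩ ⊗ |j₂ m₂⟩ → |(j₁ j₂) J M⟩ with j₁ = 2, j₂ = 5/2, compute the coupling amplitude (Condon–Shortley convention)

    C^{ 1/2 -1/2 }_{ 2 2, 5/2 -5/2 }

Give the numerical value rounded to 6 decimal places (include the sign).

j₁+j₂−J=4  J+j₁−j₂=0  J−j₁+j₂=1  j₁+j₂+J+1=6
(j₁±m₁, j₂±m₂, J±M) = (4,0,0,5,0,1)
P² = 192
sum k=0..0:
  [0] +1/24 = 1/24
S = 1/24
C² = P²·S² = 1/3 ; C = +0.577350

+√(1/3) = +0.577350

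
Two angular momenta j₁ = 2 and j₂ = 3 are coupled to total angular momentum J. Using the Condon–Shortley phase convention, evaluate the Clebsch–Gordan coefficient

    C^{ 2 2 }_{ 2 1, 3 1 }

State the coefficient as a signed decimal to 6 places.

triangle: 3!×1!×3!/8! = 36/40320
(j±m)!: 3!×1!×4!×2!×4!×0! = 6912
prefactor² = (2J+1)×Δ×N² = 216/7
  k=1: −1/(1!×2!×0!×3!×1!×0!) = -1/12
Σ = -1/12  ⇒  CG² = 216/7×(-1/12)² = 3/14
CG = −√(3/14) = -0.462910

−√(3/14) = -0.462910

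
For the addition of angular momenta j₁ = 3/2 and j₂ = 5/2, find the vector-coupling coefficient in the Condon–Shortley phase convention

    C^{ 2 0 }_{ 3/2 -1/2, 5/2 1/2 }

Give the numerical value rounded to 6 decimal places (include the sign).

√[5·2!1!3!/7! · 1!2!3!2!2!2!] = √(8/7)
  +(−1)^1/∏(1,1,1,2,0,1)! = -1/2  (running -1/2)
  +(−1)^2/∏(2,0,0,1,1,2)! = 1/4  (running -1/4)
⟨..|..⟩ = √(8/7)·(-1/4) = -0.267261

−√(1/14) ≈ -0.267261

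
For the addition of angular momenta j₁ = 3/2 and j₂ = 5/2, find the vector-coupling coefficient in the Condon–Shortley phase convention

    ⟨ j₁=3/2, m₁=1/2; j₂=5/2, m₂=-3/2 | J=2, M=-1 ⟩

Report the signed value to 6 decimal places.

+0.154303  (= +√(1/42))

triangle: 2!·1!·3!/7! = 12/5040
(j±m)!: 2!·1!·1!·4!·1!·3! = 288
prefactor² = (2J+1)·Δ·N² = 24/7
  k=0: +1/(0!·2!·1!·1!·0!·2!) = 1/4
  k=1: −1/(1!·1!·0!·0!·1!·3!) = -1/6
Σ = 1/12  ⇒  CG² = 24/7·1/12² = 1/42
CG = +√(1/42) = +0.154303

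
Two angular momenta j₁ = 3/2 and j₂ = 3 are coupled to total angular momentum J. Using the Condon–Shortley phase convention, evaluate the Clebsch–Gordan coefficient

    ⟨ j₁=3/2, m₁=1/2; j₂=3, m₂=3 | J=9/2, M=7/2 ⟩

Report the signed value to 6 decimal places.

+√(1/3) = +0.577350

triangle: 0!×3!×6!/10! = 4320/3628800
(j±m)!: 2!×1!×6!×0!×8!×1! = 58060800
prefactor² = (2J+1)×Δ×N² = 691200
  k=0: +1/(0!×0!×1!×6!×2!×0!) = 1/1440
Σ = 1/1440  ⇒  CG² = 691200×1/1440² = 1/3
CG = +√(1/3) = +0.577350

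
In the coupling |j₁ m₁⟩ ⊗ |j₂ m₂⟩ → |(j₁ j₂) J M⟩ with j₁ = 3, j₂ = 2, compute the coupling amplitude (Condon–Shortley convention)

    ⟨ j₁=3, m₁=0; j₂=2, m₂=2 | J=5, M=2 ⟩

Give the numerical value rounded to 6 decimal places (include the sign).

+0.408248

√[11·0!6!4!/11! · 3!3!4!0!7!3!] = √(124416)
  +(−1)^0/∏(0,0,3,4,3,0)! = 1/864  (running 1/864)
⟨..|..⟩ = √(124416)·(1/864) = +0.408248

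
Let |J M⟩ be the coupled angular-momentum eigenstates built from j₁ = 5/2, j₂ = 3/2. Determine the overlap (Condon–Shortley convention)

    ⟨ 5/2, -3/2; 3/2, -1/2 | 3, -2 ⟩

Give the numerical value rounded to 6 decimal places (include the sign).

√[7·1!4!2!/8! · 1!4!1!2!1!5!] = √(48)
  +(−1)^0/∏(0,1,4,1,0,1)! = 1/24  (running 1/24)
  +(−1)^1/∏(1,0,3,0,1,2)! = -1/12  (running -1/24)
⟨..|..⟩ = √(48)·(-1/24) = -0.288675

−√(1/12) = -0.288675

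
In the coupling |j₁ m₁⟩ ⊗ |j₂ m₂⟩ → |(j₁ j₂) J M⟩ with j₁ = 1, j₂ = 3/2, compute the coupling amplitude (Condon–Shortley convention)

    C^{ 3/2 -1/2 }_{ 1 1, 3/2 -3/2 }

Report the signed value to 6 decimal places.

+√(2/5) ≈ +0.632456

j₁+j₂−J=1  J+j₁−j₂=1  J−j₁+j₂=2  j₁+j₂+J+1=5
(j₁±m₁, j₂±m₂, J±M) = (2,0,0,3,1,2)
P² = 8/5
sum k=0..0:
  [0] +1/2 = 1/2
S = 1/2
C² = P²·S² = 2/5 ; C = +0.632456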